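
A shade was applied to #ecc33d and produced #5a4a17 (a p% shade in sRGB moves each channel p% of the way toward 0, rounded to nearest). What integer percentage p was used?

#ecc33d is rgb(236, 195, 61); #5a4a17 is rgb(90, 74, 23).
On the R channel (widest range): 90 ≈ 236 + (p/100)(0 − 236), so p ≈ 100×(90 − 236)/(0 − 236) = -14600/-236 = 61.86.
p = 62 reproduces all three channels after rounding.

62%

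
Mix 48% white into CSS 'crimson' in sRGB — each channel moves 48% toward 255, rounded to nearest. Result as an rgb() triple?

CSS crimson is rgb(220, 20, 60).
Lerp each channel 48% toward 255:
  R: 220 + 0.48×(255−220) = 220 + 16.8 = 236.8 → 237
  G: 20 + 112.8 = 132.8 → 133
  B: 60 + 0.48×(255−60) = 60 + 93.6 = 153.6 → 154

rgb(237, 133, 154)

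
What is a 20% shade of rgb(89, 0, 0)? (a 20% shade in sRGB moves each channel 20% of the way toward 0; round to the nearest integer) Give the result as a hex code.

#470000

Per channel, c → c + 0.2(0 − c):
  R: 89 + 0.2×(0−89) = 89 − 17.8 = 71.2 → 71
  G: 0 + 0.2×(0−0) = 0 + 0 = 0 → 0
  B: 0 + 0.2×(0−0) = 0 + 0 = 0 → 0
rgb(71, 0, 0) = #470000.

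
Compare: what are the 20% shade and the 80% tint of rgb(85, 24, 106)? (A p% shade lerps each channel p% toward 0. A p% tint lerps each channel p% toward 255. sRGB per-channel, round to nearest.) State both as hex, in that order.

#441355, #DDD1E1

20% shade:
  R: 85 + 0.2×(0−85) = 85 − 17 = 68 → 68
  G: 24 + 0.2×(0−24) = 24 − 4.8 = 19.2 → 19
  B: 106 + 0.2×(0−106) = 106 − 21.2 = 84.8 → 85
  → #441355
80% tint:
  R: 85 + 0.8×(255−85) = 85 + 136 = 221 → 221
  G: 24 + 184.8 = 208.8 → 209
  B: 106 + 119.2 = 225.2 → 225
  → #DDD1E1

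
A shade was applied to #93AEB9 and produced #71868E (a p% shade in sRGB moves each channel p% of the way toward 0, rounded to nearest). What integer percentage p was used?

23%

#93AEB9 is rgb(147, 174, 185); #71868E is rgb(113, 134, 142).
On the B channel (widest range): 142 ≈ 185 + (p/100)(0 − 185), so p ≈ 100×(142 − 185)/(0 − 185) = -4300/-185 = 23.24.
p = 23 reproduces all three channels after rounding.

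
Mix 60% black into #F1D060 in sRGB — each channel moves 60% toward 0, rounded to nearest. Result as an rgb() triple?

#F1D060 is rgb(241, 208, 96).
Lerp each channel 60% toward 0:
  R: 241 + 0.6×(0−241) = 241 − 144.6 = 96.4 → 96
  G: 208 + 0.6×(0−208) = 208 − 124.8 = 83.2 → 83
  B: 96 − 57.6 = 38.4 → 38

rgb(96, 83, 38)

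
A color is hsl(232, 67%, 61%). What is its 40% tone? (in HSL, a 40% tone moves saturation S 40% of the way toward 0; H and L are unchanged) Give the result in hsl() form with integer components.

hsl(232, 40%, 61%)

S moves 40% from 67 toward 0: 67 − 26.8 = 40.2 → 40.
H and L are unchanged.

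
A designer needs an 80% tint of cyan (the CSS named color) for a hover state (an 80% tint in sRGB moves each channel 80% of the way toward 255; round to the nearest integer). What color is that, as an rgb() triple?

rgb(204, 255, 255)

CSS cyan is rgb(0, 255, 255).
Lerp each channel 80% toward 255:
  R: 0 + 0.8×(255−0) = 0 + 204 = 204 → 204
  G: 255 + 0 = 255 → 255
  B: 255 + 0.8×(255−255) = 255 + 0 = 255 → 255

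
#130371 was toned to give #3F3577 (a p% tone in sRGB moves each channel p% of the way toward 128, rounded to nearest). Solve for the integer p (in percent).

40%

#130371 is rgb(19, 3, 113); #3F3577 is rgb(63, 53, 119).
On the G channel (widest range): 53 ≈ 3 + (p/100)(128 − 3), so p ≈ 100×(53 − 3)/(128 − 3) = 5000/125 = 40.00.
p = 40 reproduces all three channels after rounding.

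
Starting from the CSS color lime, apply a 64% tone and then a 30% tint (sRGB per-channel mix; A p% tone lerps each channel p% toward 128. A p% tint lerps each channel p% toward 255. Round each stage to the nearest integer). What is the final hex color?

#86C686

CSS lime is rgb(0, 255, 0).
A 64% tone moves each channel 64% toward 128:
  R: 0 + 0.64×(128−0) = 0 + 81.92 = 81.92 → 82
  G: 255 − 81.28 = 173.72 → 174
  B: 0 + 0.64×(128−0) = 0 + 81.92 = 81.92 → 82
After the tone: rgb(82, 174, 82) = #52AE52.
Per channel, c → c + 0.3(255 − c):
  R: 82 + 0.3×(255−82) = 82 + 51.9 = 133.9 → 134
  G: 174 + 0.3×(255−174) = 174 + 24.3 = 198.3 → 198
  B: 82 + 0.3×(255−82) = 82 + 51.9 = 133.9 → 134
rgb(134, 198, 134) = #86C686.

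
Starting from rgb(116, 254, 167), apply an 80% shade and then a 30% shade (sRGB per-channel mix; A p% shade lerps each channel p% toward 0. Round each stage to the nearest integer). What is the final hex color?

Lerp each channel 80% toward 0:
  R: 116 + 0.8×(0−116) = 116 − 92.8 = 23.2 → 23
  G: 254 + 0.8×(0−254) = 254 − 203.2 = 50.8 → 51
  B: 167 − 133.6 = 33.4 → 33
After the shade: rgb(23, 51, 33) = #173321.
Lerp each channel 30% toward 0:
  R: 23 − 6.9 = 16.1 → 16
  G: 51 + 0.3×(0−51) = 51 − 15.3 = 35.7 → 36
  B: 33 + 0.3×(0−33) = 33 − 9.9 = 23.1 → 23
rgb(16, 36, 23) = #102417.

#102417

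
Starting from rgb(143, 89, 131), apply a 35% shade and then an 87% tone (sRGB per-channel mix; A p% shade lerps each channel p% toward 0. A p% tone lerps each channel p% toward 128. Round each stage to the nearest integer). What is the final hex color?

#7B777A

A 35% shade moves each channel 35% toward 0:
  R: 143 − 50.05 = 92.95 → 93
  G: 89 + 0.35×(0−89) = 89 − 31.15 = 57.85 → 58
  B: 131 − 45.85 = 85.15 → 85
After the shade: rgb(93, 58, 85) = #5D3A55.
Per channel, c → c + 0.87(128 − c):
  R: 93 + 30.45 = 123.45 → 123
  G: 58 + 0.87×(128−58) = 58 + 60.9 = 118.9 → 119
  B: 85 + 0.87×(128−85) = 85 + 37.41 = 122.41 → 122
rgb(123, 119, 122) = #7B777A.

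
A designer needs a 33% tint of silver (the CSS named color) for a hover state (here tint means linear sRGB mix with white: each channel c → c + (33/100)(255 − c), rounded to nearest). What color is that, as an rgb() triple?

rgb(213, 213, 213)

CSS silver is rgb(192, 192, 192).
Per channel, c → c + 0.33(255 − c):
  R: 192 + 20.79 = 212.79 → 213
  G: 192 + 0.33×(255−192) = 192 + 20.79 = 212.79 → 213
  B: 192 + 0.33×(255−192) = 192 + 20.79 = 212.79 → 213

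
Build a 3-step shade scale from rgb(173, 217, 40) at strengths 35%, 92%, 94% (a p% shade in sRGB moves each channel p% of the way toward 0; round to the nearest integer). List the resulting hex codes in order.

#708d1a, #0e1103, #0a0d02

35%: (173 − 60.55 = 112.45→112, 217 − 75.95 = 141.05→141, 40 − 14 = 26→26) → #708d1a
92%: (173 − 159.16 = 13.84→14, 217 − 199.64 = 17.36→17, 40 − 36.8 = 3.2→3) → #0e1103
94%: (173 − 162.62 = 10.38→10, 217 − 203.98 = 13.02→13, 40 − 37.6 = 2.4→2) → #0a0d02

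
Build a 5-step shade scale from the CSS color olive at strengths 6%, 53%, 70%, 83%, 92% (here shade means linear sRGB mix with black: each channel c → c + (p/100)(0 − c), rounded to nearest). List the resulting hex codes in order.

#787800, #3c3c00, #262600, #161600, #0a0a00

CSS olive is rgb(128, 128, 0).
6%: (128 − 7.68 = 120.32→120, 128 − 7.68 = 120.32→120, 0→0) → #787800
53%: (128 − 67.84 = 60.16→60, 128 − 67.84 = 60.16→60, 0→0) → #3c3c00
70%: (128 − 89.6 = 38.4→38, 128 − 89.6 = 38.4→38, 0→0) → #262600
83%: (128 − 106.24 = 21.76→22, 128 − 106.24 = 21.76→22, 0→0) → #161600
92%: (128 − 117.76 = 10.24→10, 128 − 117.76 = 10.24→10, 0→0) → #0a0a00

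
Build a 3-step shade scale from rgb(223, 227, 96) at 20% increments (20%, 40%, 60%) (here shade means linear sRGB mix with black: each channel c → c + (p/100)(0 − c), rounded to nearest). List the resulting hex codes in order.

20%: (223 − 44.6 = 178.4→178, 227 − 45.4 = 181.6→182, 96 − 19.2 = 76.8→77) → #B2B64D
40%: (223 − 89.2 = 133.8→134, 227 − 90.8 = 136.2→136, 96 − 38.4 = 57.6→58) → #86883A
60%: (223 − 133.8 = 89.2→89, 227 − 136.2 = 90.8→91, 96 − 57.6 = 38.4→38) → #595B26

#B2B64D, #86883A, #595B26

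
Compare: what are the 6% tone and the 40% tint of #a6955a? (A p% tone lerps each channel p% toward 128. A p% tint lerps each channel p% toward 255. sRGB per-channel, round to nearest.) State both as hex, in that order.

#a4945c, #cabf9c

#a6955a is rgb(166, 149, 90).
6% tone:
  R: 166 − 2.28 = 163.72 → 164
  G: 149 + 0.06×(128−149) = 149 − 1.26 = 147.74 → 148
  B: 90 + 0.06×(128−90) = 90 + 2.28 = 92.28 → 92
  → #a4945c
40% tint:
  R: 166 + 0.4×(255−166) = 166 + 35.6 = 201.6 → 202
  G: 149 + 42.4 = 191.4 → 191
  B: 90 + 0.4×(255−90) = 90 + 66 = 156 → 156
  → #cabf9c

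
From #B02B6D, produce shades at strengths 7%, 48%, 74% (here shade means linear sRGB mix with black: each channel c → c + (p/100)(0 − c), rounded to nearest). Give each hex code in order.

#B02B6D is rgb(176, 43, 109).
7%: (176 − 12.32 = 163.68→164, 43 − 3.01 = 39.99→40, 109 − 7.63 = 101.37→101) → #A42865
48%: (176 − 84.48 = 91.52→92, 43 − 20.64 = 22.36→22, 109 − 52.32 = 56.68→57) → #5C1639
74%: (176 − 130.24 = 45.76→46, 43 − 31.82 = 11.18→11, 109 − 80.66 = 28.34→28) → #2E0B1C

#A42865, #5C1639, #2E0B1C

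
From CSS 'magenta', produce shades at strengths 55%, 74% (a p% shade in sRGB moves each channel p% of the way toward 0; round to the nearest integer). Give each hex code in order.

#730073, #420042

CSS magenta is rgb(255, 0, 255).
55%: (255 − 140.25 = 114.75→115, 0→0, 255 − 140.25 = 114.75→115) → #730073
74%: (255 − 188.7 = 66.3→66, 0→0, 255 − 188.7 = 66.3→66) → #420042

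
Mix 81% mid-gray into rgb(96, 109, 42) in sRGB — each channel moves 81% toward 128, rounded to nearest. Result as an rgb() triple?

rgb(122, 124, 112)

Lerp each channel 81% toward 128:
  R: 96 + 0.81×(128−96) = 96 + 25.92 = 121.92 → 122
  G: 109 + 0.81×(128−109) = 109 + 15.39 = 124.39 → 124
  B: 42 + 69.66 = 111.66 → 112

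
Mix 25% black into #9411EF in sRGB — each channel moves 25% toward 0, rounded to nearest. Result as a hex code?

#9411EF is rgb(148, 17, 239).
Per channel, c → c + 0.25(0 − c):
  R: 148 + 0.25×(0−148) = 148 − 37 = 111 → 111
  G: 17 + 0.25×(0−17) = 17 − 4.25 = 12.75 → 13
  B: 239 + 0.25×(0−239) = 239 − 59.75 = 179.25 → 179
rgb(111, 13, 179) = #6F0DB3.

#6F0DB3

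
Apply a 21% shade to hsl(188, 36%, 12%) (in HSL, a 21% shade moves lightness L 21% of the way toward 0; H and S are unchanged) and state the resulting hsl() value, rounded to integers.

hsl(188, 36%, 9%)

L moves 21% from 12 toward 0: 12 − 2.52 = 9.48 → 9.
H and S are unchanged.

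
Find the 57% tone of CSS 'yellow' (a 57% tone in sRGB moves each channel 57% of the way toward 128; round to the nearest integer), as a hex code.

CSS yellow is rgb(255, 255, 0).
Lerp each channel 57% toward 128:
  R: 255 + 0.57×(128−255) = 255 − 72.39 = 182.61 → 183
  G: 255 + 0.57×(128−255) = 255 − 72.39 = 182.61 → 183
  B: 0 + 72.96 = 72.96 → 73
rgb(183, 183, 73) = #b7b749.

#b7b749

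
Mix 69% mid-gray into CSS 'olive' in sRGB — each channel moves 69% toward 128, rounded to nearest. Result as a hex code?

#808058

CSS olive is rgb(128, 128, 0).
Per channel, c → c + 0.69(128 − c):
  R: 128 + 0.69×(128−128) = 128 + 0 = 128 → 128
  G: 128 + 0.69×(128−128) = 128 + 0 = 128 → 128
  B: 0 + 88.32 = 88.32 → 88
rgb(128, 128, 88) = #808058.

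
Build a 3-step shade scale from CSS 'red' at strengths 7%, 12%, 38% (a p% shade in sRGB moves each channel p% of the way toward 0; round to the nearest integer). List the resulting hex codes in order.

#ed0000, #e00000, #9e0000

CSS red is rgb(255, 0, 0).
7%: (255 − 17.85 = 237.15→237, 0→0, 0→0) → #ed0000
12%: (255 − 30.6 = 224.4→224, 0→0, 0→0) → #e00000
38%: (255 − 96.9 = 158.1→158, 0→0, 0→0) → #9e0000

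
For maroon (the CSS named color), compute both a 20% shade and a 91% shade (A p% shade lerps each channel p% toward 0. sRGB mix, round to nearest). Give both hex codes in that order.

#660000, #0c0000

CSS maroon is rgb(128, 0, 0).
20% shade:
  R: 128 − 25.6 = 102.4 → 102
  G: 0 + 0.2×(0−0) = 0 + 0 = 0 → 0
  B: 0 + 0.2×(0−0) = 0 + 0 = 0 → 0
  → #660000
91% shade:
  R: 128 + 0.91×(0−128) = 128 − 116.48 = 11.52 → 12
  G: 0 + 0.91×(0−0) = 0 + 0 = 0 → 0
  B: 0 + 0 = 0 → 0
  → #0c0000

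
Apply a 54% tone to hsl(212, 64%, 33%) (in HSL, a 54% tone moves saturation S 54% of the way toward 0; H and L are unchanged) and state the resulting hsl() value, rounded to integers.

S moves 54% from 64 toward 0: 64 − 34.56 = 29.44 → 29.
H and L are unchanged.

hsl(212, 29%, 33%)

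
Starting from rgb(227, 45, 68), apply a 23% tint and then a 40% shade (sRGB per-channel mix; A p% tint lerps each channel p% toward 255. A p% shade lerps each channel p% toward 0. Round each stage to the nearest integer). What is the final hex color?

A 23% tint moves each channel 23% toward 255:
  R: 227 + 6.44 = 233.44 → 233
  G: 45 + 0.23×(255−45) = 45 + 48.3 = 93.3 → 93
  B: 68 + 0.23×(255−68) = 68 + 43.01 = 111.01 → 111
After the tint: rgb(233, 93, 111) = #E95D6F.
Lerp each channel 40% toward 0:
  R: 233 − 93.2 = 139.8 → 140
  G: 93 + 0.4×(0−93) = 93 − 37.2 = 55.8 → 56
  B: 111 + 0.4×(0−111) = 111 − 44.4 = 66.6 → 67
rgb(140, 56, 67) = #8C3843.

#8C3843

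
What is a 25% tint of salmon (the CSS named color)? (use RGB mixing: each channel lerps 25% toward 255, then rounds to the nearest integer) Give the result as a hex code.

#FBA095

CSS salmon is rgb(250, 128, 114).
A 25% tint moves each channel 25% toward 255:
  R: 250 + 1.25 = 251.25 → 251
  G: 128 + 31.75 = 159.75 → 160
  B: 114 + 0.25×(255−114) = 114 + 35.25 = 149.25 → 149
rgb(251, 160, 149) = #FBA095.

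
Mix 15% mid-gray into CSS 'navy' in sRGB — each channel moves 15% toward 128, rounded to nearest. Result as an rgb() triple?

rgb(19, 19, 128)

CSS navy is rgb(0, 0, 128).
Lerp each channel 15% toward 128:
  R: 0 + 19.2 = 19.2 → 19
  G: 0 + 0.15×(128−0) = 0 + 19.2 = 19.2 → 19
  B: 128 + 0.15×(128−128) = 128 + 0 = 128 → 128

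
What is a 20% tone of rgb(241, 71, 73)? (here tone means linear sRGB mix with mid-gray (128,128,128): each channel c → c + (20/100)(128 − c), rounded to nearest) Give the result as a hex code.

#DA5254

A 20% tone moves each channel 20% toward 128:
  R: 241 + 0.2×(128−241) = 241 − 22.6 = 218.4 → 218
  G: 71 + 11.4 = 82.4 → 82
  B: 73 + 0.2×(128−73) = 73 + 11 = 84 → 84
rgb(218, 82, 84) = #DA5254.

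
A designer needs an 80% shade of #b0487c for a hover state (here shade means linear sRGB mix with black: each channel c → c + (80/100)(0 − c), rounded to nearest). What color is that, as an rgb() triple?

#b0487c is rgb(176, 72, 124).
Per channel, c → c + 0.8(0 − c):
  R: 176 + 0.8×(0−176) = 176 − 140.8 = 35.2 → 35
  G: 72 + 0.8×(0−72) = 72 − 57.6 = 14.4 → 14
  B: 124 + 0.8×(0−124) = 124 − 99.2 = 24.8 → 25

rgb(35, 14, 25)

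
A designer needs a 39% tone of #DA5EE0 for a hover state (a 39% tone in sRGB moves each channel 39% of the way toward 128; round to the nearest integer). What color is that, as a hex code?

#B76BBB

#DA5EE0 is rgb(218, 94, 224).
Per channel, c → c + 0.39(128 − c):
  R: 218 + 0.39×(128−218) = 218 − 35.1 = 182.9 → 183
  G: 94 + 0.39×(128−94) = 94 + 13.26 = 107.26 → 107
  B: 224 − 37.44 = 186.56 → 187
rgb(183, 107, 187) = #B76BBB.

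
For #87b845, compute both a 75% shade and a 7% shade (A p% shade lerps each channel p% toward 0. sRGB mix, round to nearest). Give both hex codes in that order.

#222e11, #7eab40

#87b845 is rgb(135, 184, 69).
75% shade:
  R: 135 + 0.75×(0−135) = 135 − 101.25 = 33.75 → 34
  G: 184 + 0.75×(0−184) = 184 − 138 = 46 → 46
  B: 69 + 0.75×(0−69) = 69 − 51.75 = 17.25 → 17
  → #222e11
7% shade:
  R: 135 + 0.07×(0−135) = 135 − 9.45 = 125.55 → 126
  G: 184 + 0.07×(0−184) = 184 − 12.88 = 171.12 → 171
  B: 69 + 0.07×(0−69) = 69 − 4.83 = 64.17 → 64
  → #7eab40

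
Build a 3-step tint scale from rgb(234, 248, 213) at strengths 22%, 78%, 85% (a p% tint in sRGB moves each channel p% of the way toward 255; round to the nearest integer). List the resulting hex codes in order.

#EFFADE, #FAFDF6, #FCFEF9

22%: (234 + 4.62 = 238.62→239, 248 + 1.54 = 249.54→250, 213 + 9.24 = 222.24→222) → #EFFADE
78%: (234 + 16.38 = 250.38→250, 248 + 5.46 = 253.46→253, 213 + 32.76 = 245.76→246) → #FAFDF6
85%: (234 + 17.85 = 251.85→252, 248 + 5.95 = 253.95→254, 213 + 35.7 = 248.7→249) → #FCFEF9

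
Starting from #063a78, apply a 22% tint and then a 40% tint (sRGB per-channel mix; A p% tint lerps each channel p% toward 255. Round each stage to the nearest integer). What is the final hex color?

#063a78 is rgb(6, 58, 120).
A 22% tint moves each channel 22% toward 255:
  R: 6 + 54.78 = 60.78 → 61
  G: 58 + 43.34 = 101.34 → 101
  B: 120 + 29.7 = 149.7 → 150
After the tint: rgb(61, 101, 150) = #3d6596.
A 40% tint moves each channel 40% toward 255:
  R: 61 + 0.4×(255−61) = 61 + 77.6 = 138.6 → 139
  G: 101 + 0.4×(255−101) = 101 + 61.6 = 162.6 → 163
  B: 150 + 0.4×(255−150) = 150 + 42 = 192 → 192
rgb(139, 163, 192) = #8ba3c0.

#8ba3c0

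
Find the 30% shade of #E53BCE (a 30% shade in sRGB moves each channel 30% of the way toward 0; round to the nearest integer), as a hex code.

#E53BCE is rgb(229, 59, 206).
Lerp each channel 30% toward 0:
  R: 229 − 68.7 = 160.3 → 160
  G: 59 − 17.7 = 41.3 → 41
  B: 206 − 61.8 = 144.2 → 144
rgb(160, 41, 144) = #A02990.

#A02990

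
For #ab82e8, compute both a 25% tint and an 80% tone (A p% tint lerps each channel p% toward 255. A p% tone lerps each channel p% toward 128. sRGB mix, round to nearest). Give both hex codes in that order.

#c0a1ee, #898095

#ab82e8 is rgb(171, 130, 232).
25% tint:
  R: 171 + 21 = 192 → 192
  G: 130 + 0.25×(255−130) = 130 + 31.25 = 161.25 → 161
  B: 232 + 0.25×(255−232) = 232 + 5.75 = 237.75 → 238
  → #c0a1ee
80% tone:
  R: 171 + 0.8×(128−171) = 171 − 34.4 = 136.6 → 137
  G: 130 − 1.6 = 128.4 → 128
  B: 232 + 0.8×(128−232) = 232 − 83.2 = 148.8 → 149
  → #898095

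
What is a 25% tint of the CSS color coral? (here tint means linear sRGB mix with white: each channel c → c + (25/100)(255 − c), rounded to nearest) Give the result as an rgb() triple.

rgb(255, 159, 124)

CSS coral is rgb(255, 127, 80).
Per channel, c → c + 0.25(255 − c):
  R: 255 + 0 = 255 → 255
  G: 127 + 32 = 159 → 159
  B: 80 + 43.75 = 123.75 → 124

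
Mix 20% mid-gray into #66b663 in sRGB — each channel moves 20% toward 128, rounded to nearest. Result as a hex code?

#6bab69

#66b663 is rgb(102, 182, 99).
A 20% tone moves each channel 20% toward 128:
  R: 102 + 0.2×(128−102) = 102 + 5.2 = 107.2 → 107
  G: 182 + 0.2×(128−182) = 182 − 10.8 = 171.2 → 171
  B: 99 + 0.2×(128−99) = 99 + 5.8 = 104.8 → 105
rgb(107, 171, 105) = #6bab69.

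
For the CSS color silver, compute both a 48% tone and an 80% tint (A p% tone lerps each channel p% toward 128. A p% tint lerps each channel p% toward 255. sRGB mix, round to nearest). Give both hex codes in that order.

CSS silver is rgb(192, 192, 192).
48% tone:
  R: 192 + 0.48×(128−192) = 192 − 30.72 = 161.28 → 161
  G: 192 + 0.48×(128−192) = 192 − 30.72 = 161.28 → 161
  B: 192 − 30.72 = 161.28 → 161
  → #A1A1A1
80% tint:
  R: 192 + 50.4 = 242.4 → 242
  G: 192 + 0.8×(255−192) = 192 + 50.4 = 242.4 → 242
  B: 192 + 0.8×(255−192) = 192 + 50.4 = 242.4 → 242
  → #F2F2F2

#A1A1A1, #F2F2F2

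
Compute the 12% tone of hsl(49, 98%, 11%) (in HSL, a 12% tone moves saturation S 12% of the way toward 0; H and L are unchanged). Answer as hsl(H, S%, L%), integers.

S moves 12% from 98 toward 0: 98 − 11.76 = 86.24 → 86.
H and L are unchanged.

hsl(49, 86%, 11%)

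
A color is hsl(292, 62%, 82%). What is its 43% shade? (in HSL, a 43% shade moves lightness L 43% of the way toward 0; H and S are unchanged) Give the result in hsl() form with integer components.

L moves 43% from 82 toward 0: 82 − 35.26 = 46.74 → 47.
H and S are unchanged.

hsl(292, 62%, 47%)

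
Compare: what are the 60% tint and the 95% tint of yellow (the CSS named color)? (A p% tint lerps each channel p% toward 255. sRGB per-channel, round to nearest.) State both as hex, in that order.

CSS yellow is rgb(255, 255, 0).
60% tint:
  R: 255 + 0.6×(255−255) = 255 + 0 = 255 → 255
  G: 255 + 0.6×(255−255) = 255 + 0 = 255 → 255
  B: 0 + 153 = 153 → 153
  → #FFFF99
95% tint:
  R: 255 + 0 = 255 → 255
  G: 255 + 0 = 255 → 255
  B: 0 + 0.95×(255−0) = 0 + 242.25 = 242.25 → 242
  → #FFFFF2

#FFFF99, #FFFFF2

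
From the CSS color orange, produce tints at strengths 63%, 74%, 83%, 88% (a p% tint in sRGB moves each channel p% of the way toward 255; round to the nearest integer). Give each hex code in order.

CSS orange is rgb(255, 165, 0).
63%: (255→255, 165 + 56.7 = 221.7→222, 0 + 160.65 = 160.65→161) → #FFDEA1
74%: (255→255, 165 + 66.6 = 231.6→232, 0 + 188.7 = 188.7→189) → #FFE8BD
83%: (255→255, 165 + 74.7 = 239.7→240, 0 + 211.65 = 211.65→212) → #FFF0D4
88%: (255→255, 165 + 79.2 = 244.2→244, 0 + 224.4 = 224.4→224) → #FFF4E0

#FFDEA1, #FFE8BD, #FFF0D4, #FFF4E0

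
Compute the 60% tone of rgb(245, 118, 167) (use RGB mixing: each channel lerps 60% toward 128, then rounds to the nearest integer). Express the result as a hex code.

Lerp each channel 60% toward 128:
  R: 245 − 70.2 = 174.8 → 175
  G: 118 + 6 = 124 → 124
  B: 167 + 0.6×(128−167) = 167 − 23.4 = 143.6 → 144
rgb(175, 124, 144) = #af7c90.

#af7c90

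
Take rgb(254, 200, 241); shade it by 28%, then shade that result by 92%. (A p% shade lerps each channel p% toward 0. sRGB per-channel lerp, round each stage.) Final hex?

#0F0C0E

Per channel, c → c + 0.28(0 − c):
  R: 254 − 71.12 = 182.88 → 183
  G: 200 − 56 = 144 → 144
  B: 241 + 0.28×(0−241) = 241 − 67.48 = 173.52 → 174
After the shade: rgb(183, 144, 174) = #B790AE.
Per channel, c → c + 0.92(0 − c):
  R: 183 + 0.92×(0−183) = 183 − 168.36 = 14.64 → 15
  G: 144 − 132.48 = 11.52 → 12
  B: 174 + 0.92×(0−174) = 174 − 160.08 = 13.92 → 14
rgb(15, 12, 14) = #0F0C0E.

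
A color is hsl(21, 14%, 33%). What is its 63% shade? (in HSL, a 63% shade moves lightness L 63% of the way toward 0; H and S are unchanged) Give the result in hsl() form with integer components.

hsl(21, 14%, 12%)

L moves 63% from 33 toward 0: 33 − 20.79 = 12.21 → 12.
H and S are unchanged.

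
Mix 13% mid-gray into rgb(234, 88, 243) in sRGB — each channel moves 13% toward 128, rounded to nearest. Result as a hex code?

A 13% tone moves each channel 13% toward 128:
  R: 234 + 0.13×(128−234) = 234 − 13.78 = 220.22 → 220
  G: 88 + 0.13×(128−88) = 88 + 5.2 = 93.2 → 93
  B: 243 + 0.13×(128−243) = 243 − 14.95 = 228.05 → 228
rgb(220, 93, 228) = #DC5DE4.

#DC5DE4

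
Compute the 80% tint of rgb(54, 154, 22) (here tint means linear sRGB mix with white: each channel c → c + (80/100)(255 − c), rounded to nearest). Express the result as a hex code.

Per channel, c → c + 0.8(255 − c):
  R: 54 + 160.8 = 214.8 → 215
  G: 154 + 0.8×(255−154) = 154 + 80.8 = 234.8 → 235
  B: 22 + 186.4 = 208.4 → 208
rgb(215, 235, 208) = #D7EBD0.

#D7EBD0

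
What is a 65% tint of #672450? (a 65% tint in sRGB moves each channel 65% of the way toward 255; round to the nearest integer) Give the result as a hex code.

#CAB2C2

#672450 is rgb(103, 36, 80).
Per channel, c → c + 0.65(255 − c):
  R: 103 + 0.65×(255−103) = 103 + 98.8 = 201.8 → 202
  G: 36 + 0.65×(255−36) = 36 + 142.35 = 178.35 → 178
  B: 80 + 0.65×(255−80) = 80 + 113.75 = 193.75 → 194
rgb(202, 178, 194) = #CAB2C2.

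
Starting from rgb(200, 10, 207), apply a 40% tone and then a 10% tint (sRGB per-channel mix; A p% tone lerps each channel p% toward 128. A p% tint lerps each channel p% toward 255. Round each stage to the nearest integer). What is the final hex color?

#b34db7

Lerp each channel 40% toward 128:
  R: 200 + 0.4×(128−200) = 200 − 28.8 = 171.2 → 171
  G: 10 + 0.4×(128−10) = 10 + 47.2 = 57.2 → 57
  B: 207 + 0.4×(128−207) = 207 − 31.6 = 175.4 → 175
After the tone: rgb(171, 57, 175) = #ab39af.
Per channel, c → c + 0.1(255 − c):
  R: 171 + 0.1×(255−171) = 171 + 8.4 = 179.4 → 179
  G: 57 + 19.8 = 76.8 → 77
  B: 175 + 8 = 183 → 183
rgb(179, 77, 183) = #b34db7.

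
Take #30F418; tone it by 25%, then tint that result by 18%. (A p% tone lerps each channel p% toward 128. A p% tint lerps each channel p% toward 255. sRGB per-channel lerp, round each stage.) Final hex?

#66DE57

#30F418 is rgb(48, 244, 24).
Per channel, c → c + 0.25(128 − c):
  R: 48 + 0.25×(128−48) = 48 + 20 = 68 → 68
  G: 244 + 0.25×(128−244) = 244 − 29 = 215 → 215
  B: 24 + 26 = 50 → 50
After the tone: rgb(68, 215, 50) = #44D732.
An 18% tint moves each channel 18% toward 255:
  R: 68 + 33.66 = 101.66 → 102
  G: 215 + 0.18×(255−215) = 215 + 7.2 = 222.2 → 222
  B: 50 + 0.18×(255−50) = 50 + 36.9 = 86.9 → 87
rgb(102, 222, 87) = #66DE57.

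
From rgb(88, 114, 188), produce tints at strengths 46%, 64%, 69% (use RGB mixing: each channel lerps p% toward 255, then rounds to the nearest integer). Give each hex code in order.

46%: (88 + 76.82 = 164.82→165, 114 + 64.86 = 178.86→179, 188 + 30.82 = 218.82→219) → #a5b3db
64%: (88 + 106.88 = 194.88→195, 114 + 90.24 = 204.24→204, 188 + 42.88 = 230.88→231) → #c3cce7
69%: (88 + 115.23 = 203.23→203, 114 + 97.29 = 211.29→211, 188 + 46.23 = 234.23→234) → #cbd3ea

#a5b3db, #c3cce7, #cbd3ea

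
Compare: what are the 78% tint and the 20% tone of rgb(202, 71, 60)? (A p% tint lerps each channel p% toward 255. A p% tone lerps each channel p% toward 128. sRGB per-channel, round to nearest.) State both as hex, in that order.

78% tint:
  R: 202 + 0.78×(255−202) = 202 + 41.34 = 243.34 → 243
  G: 71 + 143.52 = 214.52 → 215
  B: 60 + 152.1 = 212.1 → 212
  → #f3d7d4
20% tone:
  R: 202 + 0.2×(128−202) = 202 − 14.8 = 187.2 → 187
  G: 71 + 11.4 = 82.4 → 82
  B: 60 + 13.6 = 73.6 → 74
  → #bb524a

#f3d7d4, #bb524a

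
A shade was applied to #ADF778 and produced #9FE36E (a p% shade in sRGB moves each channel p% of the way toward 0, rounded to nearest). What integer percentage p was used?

#ADF778 is rgb(173, 247, 120); #9FE36E is rgb(159, 227, 110).
On the G channel (widest range): 227 ≈ 247 + (p/100)(0 − 247), so p ≈ 100×(227 − 247)/(0 − 247) = -2000/-247 = 8.10.
p = 8 reproduces all three channels after rounding.

8%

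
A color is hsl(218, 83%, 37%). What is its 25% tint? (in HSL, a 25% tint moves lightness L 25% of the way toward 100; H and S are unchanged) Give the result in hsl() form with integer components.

hsl(218, 83%, 53%)

L moves 25% from 37 toward 100: 37 + 15.75 = 52.75 → 53.
H and S are unchanged.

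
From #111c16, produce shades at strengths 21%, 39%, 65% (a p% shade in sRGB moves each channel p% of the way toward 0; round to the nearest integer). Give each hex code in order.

#0d1611, #0a110d, #060a08

#111c16 is rgb(17, 28, 22).
21%: (17 − 3.57 = 13.43→13, 28 − 5.88 = 22.12→22, 22 − 4.62 = 17.38→17) → #0d1611
39%: (17 − 6.63 = 10.37→10, 28 − 10.92 = 17.08→17, 22 − 8.58 = 13.42→13) → #0a110d
65%: (17 − 11.05 = 5.95→6, 28 − 18.2 = 9.8→10, 22 − 14.3 = 7.7→8) → #060a08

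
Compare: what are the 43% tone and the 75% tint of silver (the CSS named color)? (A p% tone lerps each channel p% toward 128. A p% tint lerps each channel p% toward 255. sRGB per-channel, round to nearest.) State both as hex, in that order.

CSS silver is rgb(192, 192, 192).
43% tone:
  R: 192 + 0.43×(128−192) = 192 − 27.52 = 164.48 → 164
  G: 192 + 0.43×(128−192) = 192 − 27.52 = 164.48 → 164
  B: 192 + 0.43×(128−192) = 192 − 27.52 = 164.48 → 164
  → #A4A4A4
75% tint:
  R: 192 + 0.75×(255−192) = 192 + 47.25 = 239.25 → 239
  G: 192 + 47.25 = 239.25 → 239
  B: 192 + 47.25 = 239.25 → 239
  → #EFEFEF

#A4A4A4, #EFEFEF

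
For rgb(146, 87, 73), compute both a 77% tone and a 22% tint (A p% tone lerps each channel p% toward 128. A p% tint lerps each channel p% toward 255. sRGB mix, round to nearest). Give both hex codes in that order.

#847773, #AA7C71

77% tone:
  R: 146 + 0.77×(128−146) = 146 − 13.86 = 132.14 → 132
  G: 87 + 31.57 = 118.57 → 119
  B: 73 + 0.77×(128−73) = 73 + 42.35 = 115.35 → 115
  → #847773
22% tint:
  R: 146 + 0.22×(255−146) = 146 + 23.98 = 169.98 → 170
  G: 87 + 36.96 = 123.96 → 124
  B: 73 + 0.22×(255−73) = 73 + 40.04 = 113.04 → 113
  → #AA7C71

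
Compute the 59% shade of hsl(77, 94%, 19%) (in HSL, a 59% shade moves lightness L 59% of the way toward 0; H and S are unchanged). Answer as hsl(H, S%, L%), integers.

L moves 59% from 19 toward 0: 19 − 11.21 = 7.79 → 8.
H and S are unchanged.

hsl(77, 94%, 8%)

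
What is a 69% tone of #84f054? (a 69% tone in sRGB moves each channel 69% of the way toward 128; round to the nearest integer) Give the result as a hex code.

#81a372

#84f054 is rgb(132, 240, 84).
Lerp each channel 69% toward 128:
  R: 132 + 0.69×(128−132) = 132 − 2.76 = 129.24 → 129
  G: 240 + 0.69×(128−240) = 240 − 77.28 = 162.72 → 163
  B: 84 + 0.69×(128−84) = 84 + 30.36 = 114.36 → 114
rgb(129, 163, 114) = #81a372.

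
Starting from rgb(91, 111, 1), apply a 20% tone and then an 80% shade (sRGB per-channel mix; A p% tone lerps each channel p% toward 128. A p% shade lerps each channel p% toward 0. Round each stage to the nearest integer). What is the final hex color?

A 20% tone moves each channel 20% toward 128:
  R: 91 + 7.4 = 98.4 → 98
  G: 111 + 0.2×(128−111) = 111 + 3.4 = 114.4 → 114
  B: 1 + 0.2×(128−1) = 1 + 25.4 = 26.4 → 26
After the tone: rgb(98, 114, 26) = #62721a.
Lerp each channel 80% toward 0:
  R: 98 + 0.8×(0−98) = 98 − 78.4 = 19.6 → 20
  G: 114 + 0.8×(0−114) = 114 − 91.2 = 22.8 → 23
  B: 26 − 20.8 = 5.2 → 5
rgb(20, 23, 5) = #141705.

#141705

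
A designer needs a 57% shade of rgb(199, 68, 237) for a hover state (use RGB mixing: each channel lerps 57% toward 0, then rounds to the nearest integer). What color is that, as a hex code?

#561D66

A 57% shade moves each channel 57% toward 0:
  R: 199 + 0.57×(0−199) = 199 − 113.43 = 85.57 → 86
  G: 68 + 0.57×(0−68) = 68 − 38.76 = 29.24 → 29
  B: 237 − 135.09 = 101.91 → 102
rgb(86, 29, 102) = #561D66.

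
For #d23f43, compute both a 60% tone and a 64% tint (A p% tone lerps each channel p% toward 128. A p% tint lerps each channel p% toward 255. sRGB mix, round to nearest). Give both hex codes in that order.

#a16668, #efbabb

#d23f43 is rgb(210, 63, 67).
60% tone:
  R: 210 + 0.6×(128−210) = 210 − 49.2 = 160.8 → 161
  G: 63 + 0.6×(128−63) = 63 + 39 = 102 → 102
  B: 67 + 0.6×(128−67) = 67 + 36.6 = 103.6 → 104
  → #a16668
64% tint:
  R: 210 + 28.8 = 238.8 → 239
  G: 63 + 0.64×(255−63) = 63 + 122.88 = 185.88 → 186
  B: 67 + 0.64×(255−67) = 67 + 120.32 = 187.32 → 187
  → #efbabb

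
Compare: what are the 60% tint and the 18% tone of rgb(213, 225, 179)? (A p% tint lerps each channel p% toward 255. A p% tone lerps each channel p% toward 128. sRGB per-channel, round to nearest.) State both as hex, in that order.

#EEF3E1, #C6D0AA

60% tint:
  R: 213 + 0.6×(255−213) = 213 + 25.2 = 238.2 → 238
  G: 225 + 0.6×(255−225) = 225 + 18 = 243 → 243
  B: 179 + 0.6×(255−179) = 179 + 45.6 = 224.6 → 225
  → #EEF3E1
18% tone:
  R: 213 − 15.3 = 197.7 → 198
  G: 225 + 0.18×(128−225) = 225 − 17.46 = 207.54 → 208
  B: 179 + 0.18×(128−179) = 179 − 9.18 = 169.82 → 170
  → #C6D0AA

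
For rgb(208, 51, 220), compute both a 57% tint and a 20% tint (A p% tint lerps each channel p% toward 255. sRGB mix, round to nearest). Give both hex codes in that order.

#EBA7F0, #D95CE3

57% tint:
  R: 208 + 26.79 = 234.79 → 235
  G: 51 + 0.57×(255−51) = 51 + 116.28 = 167.28 → 167
  B: 220 + 0.57×(255−220) = 220 + 19.95 = 239.95 → 240
  → #EBA7F0
20% tint:
  R: 208 + 9.4 = 217.4 → 217
  G: 51 + 40.8 = 91.8 → 92
  B: 220 + 0.2×(255−220) = 220 + 7 = 227 → 227
  → #D95CE3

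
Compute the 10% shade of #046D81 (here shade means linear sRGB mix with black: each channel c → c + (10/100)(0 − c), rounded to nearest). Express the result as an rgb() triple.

#046D81 is rgb(4, 109, 129).
Lerp each channel 10% toward 0:
  R: 4 + 0.1×(0−4) = 4 − 0.4 = 3.6 → 4
  G: 109 − 10.9 = 98.1 → 98
  B: 129 + 0.1×(0−129) = 129 − 12.9 = 116.1 → 116

rgb(4, 98, 116)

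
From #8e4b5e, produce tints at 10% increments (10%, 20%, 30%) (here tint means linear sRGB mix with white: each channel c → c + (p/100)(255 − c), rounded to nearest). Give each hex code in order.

#995d6e, #a56f7e, #b0818e

#8e4b5e is rgb(142, 75, 94).
10%: (142 + 11.3 = 153.3→153, 75 + 18 = 93→93, 94 + 16.1 = 110.1→110) → #995d6e
20%: (142 + 22.6 = 164.6→165, 75 + 36 = 111→111, 94 + 32.2 = 126.2→126) → #a56f7e
30%: (142 + 33.9 = 175.9→176, 75 + 54 = 129→129, 94 + 48.3 = 142.3→142) → #b0818e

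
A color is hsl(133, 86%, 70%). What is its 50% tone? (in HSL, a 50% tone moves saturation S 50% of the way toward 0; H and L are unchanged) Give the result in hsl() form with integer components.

hsl(133, 43%, 70%)

S moves 50% from 86 toward 0: 86 − 43 = 43 → 43.
H and L are unchanged.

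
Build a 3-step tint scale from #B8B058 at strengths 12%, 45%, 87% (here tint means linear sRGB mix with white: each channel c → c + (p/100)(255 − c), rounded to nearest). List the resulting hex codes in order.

#B8B058 is rgb(184, 176, 88).
12%: (184 + 8.52 = 192.52→193, 176 + 9.48 = 185.48→185, 88 + 20.04 = 108.04→108) → #C1B96C
45%: (184 + 31.95 = 215.95→216, 176 + 35.55 = 211.55→212, 88 + 75.15 = 163.15→163) → #D8D4A3
87%: (184 + 61.77 = 245.77→246, 176 + 68.73 = 244.73→245, 88 + 145.29 = 233.29→233) → #F6F5E9

#C1B96C, #D8D4A3, #F6F5E9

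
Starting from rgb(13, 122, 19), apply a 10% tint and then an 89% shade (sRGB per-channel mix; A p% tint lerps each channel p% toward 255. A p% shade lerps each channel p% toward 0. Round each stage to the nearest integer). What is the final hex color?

#040F05

Lerp each channel 10% toward 255:
  R: 13 + 0.1×(255−13) = 13 + 24.2 = 37.2 → 37
  G: 122 + 0.1×(255−122) = 122 + 13.3 = 135.3 → 135
  B: 19 + 23.6 = 42.6 → 43
After the tint: rgb(37, 135, 43) = #25872B.
Per channel, c → c + 0.89(0 − c):
  R: 37 + 0.89×(0−37) = 37 − 32.93 = 4.07 → 4
  G: 135 + 0.89×(0−135) = 135 − 120.15 = 14.85 → 15
  B: 43 + 0.89×(0−43) = 43 − 38.27 = 4.73 → 5
rgb(4, 15, 5) = #040F05.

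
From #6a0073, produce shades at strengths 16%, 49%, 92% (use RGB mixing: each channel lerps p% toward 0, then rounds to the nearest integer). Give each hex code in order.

#590061, #36003b, #080009

#6a0073 is rgb(106, 0, 115).
16%: (106 − 16.96 = 89.04→89, 0→0, 115 − 18.4 = 96.6→97) → #590061
49%: (106 − 51.94 = 54.06→54, 0→0, 115 − 56.35 = 58.65→59) → #36003b
92%: (106 − 97.52 = 8.48→8, 0→0, 115 − 105.8 = 9.2→9) → #080009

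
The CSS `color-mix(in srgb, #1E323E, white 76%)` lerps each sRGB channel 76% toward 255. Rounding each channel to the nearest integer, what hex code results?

#1E323E is rgb(30, 50, 62).
A 76% tint moves each channel 76% toward 255:
  R: 30 + 0.76×(255−30) = 30 + 171 = 201 → 201
  G: 50 + 155.8 = 205.8 → 206
  B: 62 + 0.76×(255−62) = 62 + 146.68 = 208.68 → 209
rgb(201, 206, 209) = #C9CED1.

#C9CED1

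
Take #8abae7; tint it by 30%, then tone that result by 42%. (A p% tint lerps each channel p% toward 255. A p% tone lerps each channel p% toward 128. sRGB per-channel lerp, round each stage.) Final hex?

#9aaec0

#8abae7 is rgb(138, 186, 231).
Lerp each channel 30% toward 255:
  R: 138 + 0.3×(255−138) = 138 + 35.1 = 173.1 → 173
  G: 186 + 20.7 = 206.7 → 207
  B: 231 + 7.2 = 238.2 → 238
After the tint: rgb(173, 207, 238) = #adcfee.
Per channel, c → c + 0.42(128 − c):
  R: 173 + 0.42×(128−173) = 173 − 18.9 = 154.1 → 154
  G: 207 + 0.42×(128−207) = 207 − 33.18 = 173.82 → 174
  B: 238 + 0.42×(128−238) = 238 − 46.2 = 191.8 → 192
rgb(154, 174, 192) = #9aaec0.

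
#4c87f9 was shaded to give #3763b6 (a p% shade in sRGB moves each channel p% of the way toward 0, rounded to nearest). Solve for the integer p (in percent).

#4c87f9 is rgb(76, 135, 249); #3763b6 is rgb(55, 99, 182).
On the B channel (widest range): 182 ≈ 249 + (p/100)(0 − 249), so p ≈ 100×(182 − 249)/(0 − 249) = -6700/-249 = 26.91.
p = 27 reproduces all three channels after rounding.

27%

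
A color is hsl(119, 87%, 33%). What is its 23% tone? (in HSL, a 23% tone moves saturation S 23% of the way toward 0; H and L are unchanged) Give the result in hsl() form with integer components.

hsl(119, 67%, 33%)

S moves 23% from 87 toward 0: 87 − 20.01 = 66.99 → 67.
H and L are unchanged.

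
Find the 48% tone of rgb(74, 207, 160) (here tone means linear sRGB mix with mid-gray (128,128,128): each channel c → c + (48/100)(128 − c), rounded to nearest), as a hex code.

#64a991

A 48% tone moves each channel 48% toward 128:
  R: 74 + 0.48×(128−74) = 74 + 25.92 = 99.92 → 100
  G: 207 + 0.48×(128−207) = 207 − 37.92 = 169.08 → 169
  B: 160 − 15.36 = 144.64 → 145
rgb(100, 169, 145) = #64a991.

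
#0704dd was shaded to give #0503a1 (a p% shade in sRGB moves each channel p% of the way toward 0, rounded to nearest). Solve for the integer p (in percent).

27%

#0704dd is rgb(7, 4, 221); #0503a1 is rgb(5, 3, 161).
On the B channel (widest range): 161 ≈ 221 + (p/100)(0 − 221), so p ≈ 100×(161 − 221)/(0 − 221) = -6000/-221 = 27.15.
p = 27 reproduces all three channels after rounding.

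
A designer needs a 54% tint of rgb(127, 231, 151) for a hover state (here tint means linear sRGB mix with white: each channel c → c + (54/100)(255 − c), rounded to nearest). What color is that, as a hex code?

#C4F4CF

A 54% tint moves each channel 54% toward 255:
  R: 127 + 69.12 = 196.12 → 196
  G: 231 + 12.96 = 243.96 → 244
  B: 151 + 0.54×(255−151) = 151 + 56.16 = 207.16 → 207
rgb(196, 244, 207) = #C4F4CF.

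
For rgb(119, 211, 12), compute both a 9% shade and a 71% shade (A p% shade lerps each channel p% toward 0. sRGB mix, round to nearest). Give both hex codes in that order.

9% shade:
  R: 119 − 10.71 = 108.29 → 108
  G: 211 + 0.09×(0−211) = 211 − 18.99 = 192.01 → 192
  B: 12 − 1.08 = 10.92 → 11
  → #6cc00b
71% shade:
  R: 119 + 0.71×(0−119) = 119 − 84.49 = 34.51 → 35
  G: 211 + 0.71×(0−211) = 211 − 149.81 = 61.19 → 61
  B: 12 + 0.71×(0−12) = 12 − 8.52 = 3.48 → 3
  → #233d03

#6cc00b, #233d03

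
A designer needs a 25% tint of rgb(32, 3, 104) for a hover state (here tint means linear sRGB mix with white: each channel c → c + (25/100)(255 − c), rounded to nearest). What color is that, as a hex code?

Lerp each channel 25% toward 255:
  R: 32 + 0.25×(255−32) = 32 + 55.75 = 87.75 → 88
  G: 3 + 0.25×(255−3) = 3 + 63 = 66 → 66
  B: 104 + 0.25×(255−104) = 104 + 37.75 = 141.75 → 142
rgb(88, 66, 142) = #58428E.

#58428E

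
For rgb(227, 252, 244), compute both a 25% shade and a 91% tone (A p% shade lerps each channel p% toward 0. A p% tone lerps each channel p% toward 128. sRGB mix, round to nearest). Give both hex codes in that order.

#aabdb7, #898b8a

25% shade:
  R: 227 − 56.75 = 170.25 → 170
  G: 252 + 0.25×(0−252) = 252 − 63 = 189 → 189
  B: 244 − 61 = 183 → 183
  → #aabdb7
91% tone:
  R: 227 + 0.91×(128−227) = 227 − 90.09 = 136.91 → 137
  G: 252 − 112.84 = 139.16 → 139
  B: 244 + 0.91×(128−244) = 244 − 105.56 = 138.44 → 138
  → #898b8a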